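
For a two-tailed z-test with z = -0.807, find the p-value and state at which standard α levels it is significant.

p = 2·P(Z > |-0.807|) = 2·(1 - Φ(0.807)) ≈ 0.4197. Not significant at any standard level.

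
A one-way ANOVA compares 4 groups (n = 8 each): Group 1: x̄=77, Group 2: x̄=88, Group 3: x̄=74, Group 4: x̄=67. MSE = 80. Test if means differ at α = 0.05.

Grand mean = 76.5. SS_between = 1832.0, MS_between = 610.67. F = 7.633, F_crit ≈ 2.947. Reject H₀.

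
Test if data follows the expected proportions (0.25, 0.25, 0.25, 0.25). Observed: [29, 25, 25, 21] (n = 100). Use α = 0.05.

Expected: [25.0, 25.0, 25.0, 25.0]. χ² = 1.28. df = 3, critical = 7.815. Fail to reject H₀.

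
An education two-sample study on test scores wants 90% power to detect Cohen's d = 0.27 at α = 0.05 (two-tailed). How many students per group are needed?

z_{α/2} = 1.96, z_β = Φ⁻¹(0.9) = 1.282. For small effect (d = 0.27): n per group = 2(z_{α/2} + z_β)²/d² = 2(1.96 + 1.282)²/0.27² = 288.4 → 289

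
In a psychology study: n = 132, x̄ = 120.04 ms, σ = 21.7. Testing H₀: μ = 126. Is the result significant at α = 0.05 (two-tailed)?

z = (120.04 - 126)/(21.7/√132) = -3.156. Since |z| > 1.96, significant at α = 0.05.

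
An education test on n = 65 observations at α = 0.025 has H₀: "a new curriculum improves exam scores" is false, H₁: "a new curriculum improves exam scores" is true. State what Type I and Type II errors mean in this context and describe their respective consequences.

Type I (false positive): concluding that a new curriculum improves exam scores when it is not — adopting a curriculum that gives no real benefit — disruption for nothing. Type II (false negative): failing to conclude that a new curriculum improves exam scores when it is — keeping the old curriculum when the new one would have helped students. Which is costlier depends on domain priorities and is a judgement call rather than a statistical fact.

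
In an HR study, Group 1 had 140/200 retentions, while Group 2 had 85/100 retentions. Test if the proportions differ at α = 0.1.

p̂₁ = 0.7, p̂₂ = 0.85, pooled p̂ = 0.75. z = -2.828. Critical: ±1.645. Reject H₀.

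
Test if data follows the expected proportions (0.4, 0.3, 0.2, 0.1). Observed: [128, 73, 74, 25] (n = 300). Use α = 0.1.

Expected: [120.0, 90.0, 60.0, 30.0]. χ² = 7.844. df = 3, critical = 6.251. Reject H₀.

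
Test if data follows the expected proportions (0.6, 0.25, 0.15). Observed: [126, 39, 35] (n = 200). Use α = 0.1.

Expected: [120.0, 50.0, 30.0]. χ² = 3.553. df = 2, critical = 4.605. Fail to reject H₀.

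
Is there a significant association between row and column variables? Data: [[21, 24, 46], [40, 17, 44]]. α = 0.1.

χ² = 6.655. df = 2, critical = 4.605. Reject H₀. Variables are dependent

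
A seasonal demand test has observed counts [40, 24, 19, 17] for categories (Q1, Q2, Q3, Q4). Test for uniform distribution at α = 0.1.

Expected = 25 each. χ² = Σ(O-E)²/E = 13.04. df = 3, critical value = 6.251. Reject H₀.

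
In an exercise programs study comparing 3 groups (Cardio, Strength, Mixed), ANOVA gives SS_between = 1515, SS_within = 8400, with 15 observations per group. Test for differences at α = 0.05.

df_between = 2, df_within = 42. F = MS_between/MS_within = 757.5/200.0 = 3.788. F_crit ≈ 3.22. Reject H₀. At least one mean differs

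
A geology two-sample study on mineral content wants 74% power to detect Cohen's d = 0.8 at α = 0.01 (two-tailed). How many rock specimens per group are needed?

z_{α/2} = 2.576, z_β = Φ⁻¹(0.74) = 0.643. For large effect (d = 0.8): n per group = 2(z_{α/2} + z_β)²/d² = 2(2.576 + 0.643)²/0.8² = 32.4 → 33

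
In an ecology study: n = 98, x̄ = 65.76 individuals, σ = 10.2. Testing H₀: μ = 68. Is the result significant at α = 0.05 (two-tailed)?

z = (65.76 - 68)/(10.2/√98) = -2.174. Since |z| > 1.96, significant at α = 0.05.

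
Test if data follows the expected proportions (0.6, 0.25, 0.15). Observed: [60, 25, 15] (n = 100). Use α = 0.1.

Expected: [60.0, 25.0, 15.0]. χ² = 0.0. df = 2, critical = 4.605. Fail to reject H₀.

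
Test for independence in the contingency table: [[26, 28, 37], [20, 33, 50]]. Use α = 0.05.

χ² = 2.402. df = 2, critical = 5.991. Fail to reject H₀. No evidence of dependence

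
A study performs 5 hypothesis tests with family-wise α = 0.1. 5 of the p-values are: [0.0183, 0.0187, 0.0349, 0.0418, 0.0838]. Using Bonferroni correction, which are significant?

Bonferroni α = 0.1/5 = 0.02. Significant p-values: [0.0183, 0.0187]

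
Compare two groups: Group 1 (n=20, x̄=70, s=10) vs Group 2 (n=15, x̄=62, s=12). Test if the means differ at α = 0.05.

Pooled sp = 10.89. t = 2.15, df = 33. Critical t = ±2.035. Reject H₀.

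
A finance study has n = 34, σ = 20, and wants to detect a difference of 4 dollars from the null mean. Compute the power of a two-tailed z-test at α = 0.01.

SE = σ/√n = 20/√34 = 3.43. Non-centrality λ = d/SE = 4/3.43 = 1.166. Power ≈ Φ(λ - z_{α/2}) = Φ(1.166 - 2.576) = Φ(-1.41) = 0.079.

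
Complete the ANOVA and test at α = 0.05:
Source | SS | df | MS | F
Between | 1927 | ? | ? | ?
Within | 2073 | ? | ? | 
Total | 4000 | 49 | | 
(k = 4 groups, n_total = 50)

df_between = 3, df_within = 46. MS_between = 642.33, MS_within = 45.07. F = 14.253, F_crit ≈ 2.807. Reject H₀.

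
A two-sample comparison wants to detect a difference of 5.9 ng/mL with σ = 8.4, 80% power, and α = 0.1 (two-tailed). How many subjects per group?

n per group = 2(z_α/2 + z_β)²σ²/d² = 2×(1.645 + 0.84)²×8.4²/5.9² = 25.03 → n = 26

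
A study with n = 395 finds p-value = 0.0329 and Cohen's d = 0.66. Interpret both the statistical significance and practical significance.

Statistically significant (p = 0.0329 < 0.05). Cohen's d = 0.66 indicates a medium effect size. Both statistical and practical significance should be considered.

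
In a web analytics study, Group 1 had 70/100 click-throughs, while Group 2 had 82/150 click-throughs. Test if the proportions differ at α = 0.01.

p̂₁ = 0.7, p̂₂ = 0.547, pooled p̂ = 0.608. z = 2.433. Critical: ±2.576. Fail to reject H₀.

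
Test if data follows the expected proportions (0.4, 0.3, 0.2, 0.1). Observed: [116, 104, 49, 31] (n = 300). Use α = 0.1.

Expected: [120.0, 90.0, 60.0, 30.0]. χ² = 4.361. df = 3, critical = 6.251. Fail to reject H₀.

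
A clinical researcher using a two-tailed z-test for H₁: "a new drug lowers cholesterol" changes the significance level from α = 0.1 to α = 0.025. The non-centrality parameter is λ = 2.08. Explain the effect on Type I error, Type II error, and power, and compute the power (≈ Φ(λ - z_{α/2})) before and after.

Decreasing α from 0.1 to 0.025:
• Type I error rate decreases (α is the Type I rate by definition).
• Critical value moves from z_{α/2} = 1.645 to 2.241, so power = Φ(λ - z_{α/2}) goes from Φ(2.08 - 1.645) = 0.668 to Φ(2.08 - 2.241) = 0.436.
• Type II error rate β = 1 - power therefore increases (0.332 → 0.564).
Appropriate when false positives are costly — here, approving an ineffective drug — patients take a useless medication and may skip effective alternatives.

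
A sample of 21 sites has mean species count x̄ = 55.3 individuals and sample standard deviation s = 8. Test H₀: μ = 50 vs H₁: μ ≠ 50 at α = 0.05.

t = (x̄ - μ₀)/(s/√n) = (55.3 - 50)/(8/√21) = 3.036. df = 20, critical t = ±2.086. Reject H₀.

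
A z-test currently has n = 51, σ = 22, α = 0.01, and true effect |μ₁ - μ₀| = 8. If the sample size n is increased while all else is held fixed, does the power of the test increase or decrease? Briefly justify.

Power increases: a larger n shrinks the standard error σ/√n, moving the sampling distribution under H₁ further from the critical value.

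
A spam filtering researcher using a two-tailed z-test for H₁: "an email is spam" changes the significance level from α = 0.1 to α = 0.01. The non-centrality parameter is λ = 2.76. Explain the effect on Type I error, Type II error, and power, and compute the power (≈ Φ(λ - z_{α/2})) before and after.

Decreasing α from 0.1 to 0.01:
• Type I error rate decreases (α is the Type I rate by definition).
• Critical value moves from z_{α/2} = 1.645 to 2.576, so power = Φ(λ - z_{α/2}) goes from Φ(2.76 - 1.645) = 0.868 to Φ(2.76 - 2.576) = 0.573.
• Type II error rate β = 1 - power therefore increases (0.132 → 0.427).
Appropriate when false positives are costly — here, a legitimate email is sent to the spam folder and the user misses it.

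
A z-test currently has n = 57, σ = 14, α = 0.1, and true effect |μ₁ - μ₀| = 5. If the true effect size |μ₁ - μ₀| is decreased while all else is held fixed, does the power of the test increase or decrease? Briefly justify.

Power decreases: a smaller true effect decreases the non-centrality λ = |μ₁ - μ₀|/(σ/√n).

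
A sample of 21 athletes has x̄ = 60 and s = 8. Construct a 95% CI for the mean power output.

CI = x̄ ± t*(s/√n) = 60 ± 2.086(8/√21) = (56.36, 63.64)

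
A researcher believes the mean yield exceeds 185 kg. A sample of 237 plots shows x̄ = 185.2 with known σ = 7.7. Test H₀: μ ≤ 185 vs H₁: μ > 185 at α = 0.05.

z = 0.4. Critical value: 1.645. Fail to reject H₀.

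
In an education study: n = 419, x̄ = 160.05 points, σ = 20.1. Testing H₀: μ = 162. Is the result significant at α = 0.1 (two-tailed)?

z = (160.05 - 162)/(20.1/√419) = -1.986. Since |z| > 1.645, significant at α = 0.1.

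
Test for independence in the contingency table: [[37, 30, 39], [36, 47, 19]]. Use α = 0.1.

χ² = 10.59. df = 2, critical = 4.605. Reject H₀. Variables are dependent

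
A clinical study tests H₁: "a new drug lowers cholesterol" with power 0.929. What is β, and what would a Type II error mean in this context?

β = 1 - power = 1 - 0.929 = 0.071. A Type II error is failing to reject H₀ when H₀ is false (false negative) — here, failing to conclude that a new drug lowers cholesterol when in fact it is true. Consequence: shelving an effective drug — patients miss out on a treatment that would have helped.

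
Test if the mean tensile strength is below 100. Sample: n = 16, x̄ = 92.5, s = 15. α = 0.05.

t = (92.5 - 100)/(15/√16) = -2.0, df = 15. Critical t = -1.753. Reject H₀.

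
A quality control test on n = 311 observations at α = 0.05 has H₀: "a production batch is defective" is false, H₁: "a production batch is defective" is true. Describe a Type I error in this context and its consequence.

Type I error: rejecting H₀ when it is true — concluding that a production batch is defective when in fact it is not. Consequence: scrapping a good batch — wasted material and cost for no reason.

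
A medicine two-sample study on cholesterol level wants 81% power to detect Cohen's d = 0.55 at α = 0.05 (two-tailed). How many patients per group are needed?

z_{α/2} = 1.96, z_β = Φ⁻¹(0.81) = 0.878. For medium effect (d = 0.55): n per group = 2(z_{α/2} + z_β)²/d² = 2(1.96 + 0.878)²/0.55² = 53.3 → 54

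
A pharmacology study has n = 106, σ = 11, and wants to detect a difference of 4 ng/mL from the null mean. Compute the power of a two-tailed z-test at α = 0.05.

SE = σ/√n = 11/√106 = 1.068. Non-centrality λ = d/SE = 4/1.068 = 3.744. Power ≈ Φ(λ - z_{α/2}) = Φ(3.744 - 1.96) = Φ(1.784) = 0.963.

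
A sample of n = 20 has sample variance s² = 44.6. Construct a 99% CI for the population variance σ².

df = 19. χ²_{0.005} = 38.582, χ²_{0.995} = 6.844. CI for σ² = ((n-1)s²/χ²_{α/2}, (n-1)s²/χ²_{1-α/2}) = (19·44.6/38.582, 19·44.6/6.844) = (21.96, 123.82)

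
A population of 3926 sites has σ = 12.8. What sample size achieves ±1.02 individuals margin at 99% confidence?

Without FPC: n₀ = (2.576×12.8/1.02)² = 1044.988. With FPC: n = n₀N/(n₀+N-1) = 825.5 → n = 826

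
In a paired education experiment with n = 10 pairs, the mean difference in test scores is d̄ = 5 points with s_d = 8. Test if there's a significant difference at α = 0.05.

t = d̄/(s_d/√n) = 5/(8/√10) = 1.976. df = 9, critical t = ±2.262. Fail to reject H₀.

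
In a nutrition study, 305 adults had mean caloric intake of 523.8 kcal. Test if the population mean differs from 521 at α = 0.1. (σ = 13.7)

z = (x̄ - μ₀)/(σ/√n) = (523.8 - 521)/(13.7/√305) = 3.569. Critical value: ±1.645. Since |3.569| > 1.645, Reject H₀.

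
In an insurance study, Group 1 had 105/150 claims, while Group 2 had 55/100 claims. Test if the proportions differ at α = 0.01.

p̂₁ = 0.7, p̂₂ = 0.55, pooled p̂ = 0.64. z = 2.421. Critical: ±2.576. Fail to reject H₀.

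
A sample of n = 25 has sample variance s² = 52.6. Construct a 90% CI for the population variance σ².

df = 24. χ²_{0.05} = 36.415, χ²_{0.95} = 13.848. CI for σ² = ((n-1)s²/χ²_{α/2}, (n-1)s²/χ²_{1-α/2}) = (24·52.6/36.415, 24·52.6/13.848) = (34.67, 91.16)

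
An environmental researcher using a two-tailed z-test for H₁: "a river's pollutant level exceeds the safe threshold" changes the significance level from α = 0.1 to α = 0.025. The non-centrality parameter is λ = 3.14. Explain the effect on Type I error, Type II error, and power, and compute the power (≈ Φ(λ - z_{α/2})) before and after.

Decreasing α from 0.1 to 0.025:
• Type I error rate decreases (α is the Type I rate by definition).
• Critical value moves from z_{α/2} = 1.645 to 2.241, so power = Φ(λ - z_{α/2}) goes from Φ(3.14 - 1.645) = 0.933 to Φ(3.14 - 2.241) = 0.816.
• Type II error rate β = 1 - power therefore increases (0.067 → 0.184).
Appropriate when false positives are costly — here, shutting down a compliant factory unnecessarily.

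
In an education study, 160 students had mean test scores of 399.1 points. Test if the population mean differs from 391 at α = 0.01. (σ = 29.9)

z = (x̄ - μ₀)/(σ/√n) = (399.1 - 391)/(29.9/√160) = 3.427. Critical value: ±2.576. Since |3.427| > 2.576, Reject H₀.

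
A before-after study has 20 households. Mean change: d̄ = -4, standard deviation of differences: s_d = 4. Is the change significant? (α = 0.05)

t = d̄/(s_d/√n) = -4/(4/√20) = -4.472. df = 19, critical t = ±2.093. Reject H₀.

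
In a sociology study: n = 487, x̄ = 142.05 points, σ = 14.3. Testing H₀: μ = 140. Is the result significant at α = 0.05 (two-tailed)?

z = (142.05 - 140)/(14.3/√487) = 3.164. Since |z| > 1.96, significant at α = 0.05.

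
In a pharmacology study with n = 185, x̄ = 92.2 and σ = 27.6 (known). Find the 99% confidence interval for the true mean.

CI = x̄ ± z*(σ/√n) = 92.2 ± 2.576(27.6/√185) = 92.2 ± 5.23 = (86.97, 97.43)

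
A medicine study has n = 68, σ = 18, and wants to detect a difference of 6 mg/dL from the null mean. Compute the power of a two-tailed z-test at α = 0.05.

SE = σ/√n = 18/√68 = 2.183. Non-centrality λ = d/SE = 6/2.183 = 2.749. Power ≈ Φ(λ - z_{α/2}) = Φ(2.749 - 1.96) = Φ(0.789) = 0.785.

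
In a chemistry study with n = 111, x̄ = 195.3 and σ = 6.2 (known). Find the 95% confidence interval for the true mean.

CI = x̄ ± z*(σ/√n) = 195.3 ± 1.96(6.2/√111) = 195.3 ± 1.15 = (194.15, 196.45)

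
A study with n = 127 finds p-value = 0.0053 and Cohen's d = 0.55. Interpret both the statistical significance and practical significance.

Statistically significant (p = 0.0053 < 0.05). Cohen's d = 0.55 indicates a medium effect size. Both statistical and practical significance should be considered.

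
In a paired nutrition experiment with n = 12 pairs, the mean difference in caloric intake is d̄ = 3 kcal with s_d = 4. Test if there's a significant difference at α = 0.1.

t = d̄/(s_d/√n) = 3/(4/√12) = 2.598. df = 11, critical t = ±1.796. Reject H₀.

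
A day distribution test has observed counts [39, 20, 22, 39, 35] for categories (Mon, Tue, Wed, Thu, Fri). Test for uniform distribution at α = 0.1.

Expected = 31 each. χ² = Σ(O-E)²/E = 11.161. df = 4, critical value = 7.779. Reject H₀.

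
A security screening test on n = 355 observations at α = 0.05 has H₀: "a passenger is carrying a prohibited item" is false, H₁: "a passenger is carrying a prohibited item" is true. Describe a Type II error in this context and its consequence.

Type II error: failing to reject H₀ when it is false — concluding that a passenger is carrying a prohibited item is not supported when in fact it is. Consequence: letting a prohibited item through — security breach.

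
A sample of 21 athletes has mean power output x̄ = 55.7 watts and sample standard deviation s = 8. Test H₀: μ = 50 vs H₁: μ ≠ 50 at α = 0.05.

t = (x̄ - μ₀)/(s/√n) = (55.7 - 50)/(8/√21) = 3.265. df = 20, critical t = ±2.086. Reject H₀.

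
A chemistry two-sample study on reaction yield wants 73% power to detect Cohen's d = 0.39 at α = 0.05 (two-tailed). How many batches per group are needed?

z_{α/2} = 1.96, z_β = Φ⁻¹(0.73) = 0.613. For small effect (d = 0.39): n per group = 2(z_{α/2} + z_β)²/d² = 2(1.96 + 0.613)²/0.39² = 87.1 → 88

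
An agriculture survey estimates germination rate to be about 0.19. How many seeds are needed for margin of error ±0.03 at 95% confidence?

n = z²p(1-p)/E² = 1.96²×0.19×0.81/0.03² = 656.9 → n = 657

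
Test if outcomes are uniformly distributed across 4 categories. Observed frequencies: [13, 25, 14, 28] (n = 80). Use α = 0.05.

Expected = 20 each. χ² = Σ(O-E)²/E = 8.7. df = 3, critical value = 7.815. Reject H₀.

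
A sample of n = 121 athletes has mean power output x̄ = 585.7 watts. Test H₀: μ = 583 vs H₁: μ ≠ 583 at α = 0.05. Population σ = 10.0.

z = (x̄ - μ₀)/(σ/√n) = (585.7 - 583)/(10.0/√121) = 2.97. Critical value: ±1.96. Since |2.97| > 1.96, Reject H₀.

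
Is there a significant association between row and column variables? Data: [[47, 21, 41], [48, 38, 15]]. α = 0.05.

χ² = 16.7. df = 2, critical = 5.991. Reject H₀. Variables are dependent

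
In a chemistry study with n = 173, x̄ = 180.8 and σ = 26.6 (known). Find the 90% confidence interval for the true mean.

CI = x̄ ± z*(σ/√n) = 180.8 ± 1.645(26.6/√173) = 180.8 ± 3.33 = (177.47, 184.13)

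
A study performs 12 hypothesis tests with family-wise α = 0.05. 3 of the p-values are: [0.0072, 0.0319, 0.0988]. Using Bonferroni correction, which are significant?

Bonferroni α = 0.05/12 = 0.00417. None of the given p-values are significant.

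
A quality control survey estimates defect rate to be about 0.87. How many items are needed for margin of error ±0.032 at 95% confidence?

n = z²p(1-p)/E² = 1.96²×0.87×0.13/0.032² = 424.3 → n = 425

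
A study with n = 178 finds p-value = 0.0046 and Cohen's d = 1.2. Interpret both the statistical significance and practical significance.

Statistically significant (p = 0.0046 < 0.05). Cohen's d = 1.2 indicates a large effect size. Both statistical and practical significance should be considered.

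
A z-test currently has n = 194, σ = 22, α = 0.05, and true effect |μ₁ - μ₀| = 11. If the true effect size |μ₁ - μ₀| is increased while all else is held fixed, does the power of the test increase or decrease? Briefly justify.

Power increases: a larger true effect increases the non-centrality λ = |μ₁ - μ₀|/(σ/√n).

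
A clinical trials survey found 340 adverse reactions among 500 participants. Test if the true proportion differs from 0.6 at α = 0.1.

p̂ = 0.68, p₀ = 0.6. z = (p̂ - p₀)/√(p₀(1-p₀)/n) = 3.651. Critical: ±1.645. Reject H₀.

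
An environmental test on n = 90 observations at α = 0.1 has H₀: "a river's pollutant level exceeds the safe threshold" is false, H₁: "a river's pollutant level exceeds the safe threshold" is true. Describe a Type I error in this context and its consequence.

Type I error: rejecting H₀ when it is true — concluding that a river's pollutant level exceeds the safe threshold when in fact it is not. Consequence: shutting down a compliant factory unnecessarily.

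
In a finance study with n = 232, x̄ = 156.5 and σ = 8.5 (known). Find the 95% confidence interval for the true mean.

CI = x̄ ± z*(σ/√n) = 156.5 ± 1.96(8.5/√232) = 156.5 ± 1.09 = (155.41, 157.59)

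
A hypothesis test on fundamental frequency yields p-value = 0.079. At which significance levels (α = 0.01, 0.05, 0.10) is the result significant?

p = 0.079. Significant at: α = 0.1.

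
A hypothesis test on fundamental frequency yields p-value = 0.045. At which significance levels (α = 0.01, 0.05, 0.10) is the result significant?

p = 0.045. Significant at: α = 0.05, 0.1.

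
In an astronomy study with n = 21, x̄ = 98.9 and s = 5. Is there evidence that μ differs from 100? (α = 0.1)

t = (x̄ - μ₀)/(s/√n) = (98.9 - 100)/(5/√21) = -1.008. df = 20, critical t = ±1.725. Fail to reject H₀.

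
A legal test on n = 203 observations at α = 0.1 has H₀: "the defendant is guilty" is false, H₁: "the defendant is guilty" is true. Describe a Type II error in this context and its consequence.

Type II error: failing to reject H₀ when it is false — concluding that the defendant is guilty is not supported when in fact it is. Consequence: acquitting a guilty person.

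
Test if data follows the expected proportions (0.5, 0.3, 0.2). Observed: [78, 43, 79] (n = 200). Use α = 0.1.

Expected: [100.0, 60.0, 40.0]. χ² = 47.682. df = 2, critical = 4.605. Reject H₀.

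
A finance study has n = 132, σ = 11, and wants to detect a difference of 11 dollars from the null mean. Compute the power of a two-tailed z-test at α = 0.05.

SE = σ/√n = 11/√132 = 0.957. Non-centrality λ = d/SE = 11/0.957 = 11.489. Power ≈ Φ(λ - z_{α/2}) = Φ(11.489 - 1.96) = Φ(9.529) = 1.0.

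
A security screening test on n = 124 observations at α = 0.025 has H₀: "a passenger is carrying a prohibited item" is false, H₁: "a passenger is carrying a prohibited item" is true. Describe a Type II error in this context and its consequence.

Type II error: failing to reject H₀ when it is false — concluding that a passenger is carrying a prohibited item is not supported when in fact it is. Consequence: letting a prohibited item through — security breach.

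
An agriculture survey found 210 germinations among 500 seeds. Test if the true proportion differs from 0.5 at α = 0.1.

p̂ = 0.42, p₀ = 0.5. z = (p̂ - p₀)/√(p₀(1-p₀)/n) = -3.578. Critical: ±1.645. Reject H₀.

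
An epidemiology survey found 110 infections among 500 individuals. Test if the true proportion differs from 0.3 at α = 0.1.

p̂ = 0.22, p₀ = 0.3. z = (p̂ - p₀)/√(p₀(1-p₀)/n) = -3.904. Critical: ±1.645. Reject H₀.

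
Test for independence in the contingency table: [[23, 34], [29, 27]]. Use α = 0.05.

χ² = 1.487. df = 1, critical = 3.841. Fail to reject H₀. No evidence of dependence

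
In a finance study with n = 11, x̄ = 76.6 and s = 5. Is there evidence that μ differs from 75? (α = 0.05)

t = (x̄ - μ₀)/(s/√n) = (76.6 - 75)/(5/√11) = 1.061. df = 10, critical t = ±2.228. Fail to reject H₀.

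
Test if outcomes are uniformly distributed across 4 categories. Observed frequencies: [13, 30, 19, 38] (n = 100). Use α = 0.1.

Expected = 25 each. χ² = Σ(O-E)²/E = 14.96. df = 3, critical value = 6.251. Reject H₀.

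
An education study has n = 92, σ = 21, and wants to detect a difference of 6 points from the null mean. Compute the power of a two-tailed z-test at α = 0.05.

SE = σ/√n = 21/√92 = 2.189. Non-centrality λ = d/SE = 6/2.189 = 2.74. Power ≈ Φ(λ - z_{α/2}) = Φ(2.74 - 1.96) = Φ(0.78) = 0.782.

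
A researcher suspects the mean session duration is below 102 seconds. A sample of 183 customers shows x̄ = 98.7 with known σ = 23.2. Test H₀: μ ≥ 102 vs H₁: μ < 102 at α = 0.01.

z = -1.924. Critical value: -2.33. Fail to reject H₀.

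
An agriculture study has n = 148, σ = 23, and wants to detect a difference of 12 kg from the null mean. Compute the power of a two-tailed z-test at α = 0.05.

SE = σ/√n = 23/√148 = 1.891. Non-centrality λ = d/SE = 12/1.891 = 6.347. Power ≈ Φ(λ - z_{α/2}) = Φ(6.347 - 1.96) = Φ(4.387) = 1.0.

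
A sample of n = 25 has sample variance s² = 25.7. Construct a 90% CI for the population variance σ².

df = 24. χ²_{0.05} = 36.415, χ²_{0.95} = 13.848. CI for σ² = ((n-1)s²/χ²_{α/2}, (n-1)s²/χ²_{1-α/2}) = (24·25.7/36.415, 24·25.7/13.848) = (16.94, 44.54)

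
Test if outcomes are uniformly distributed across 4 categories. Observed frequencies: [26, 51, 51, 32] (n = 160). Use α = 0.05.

Expected = 40 each. χ² = Σ(O-E)²/E = 12.55. df = 3, critical value = 7.815. Reject H₀.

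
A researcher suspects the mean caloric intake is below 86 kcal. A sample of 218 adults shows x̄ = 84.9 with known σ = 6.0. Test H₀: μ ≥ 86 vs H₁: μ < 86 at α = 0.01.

z = -2.707. Critical value: -2.33. Reject H₀.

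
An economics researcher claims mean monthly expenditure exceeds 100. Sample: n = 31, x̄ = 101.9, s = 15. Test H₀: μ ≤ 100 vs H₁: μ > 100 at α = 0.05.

t = (101.9 - 100)/(15/√31) = 0.705, df = 30. Critical t = 1.697. Fail to reject H₀.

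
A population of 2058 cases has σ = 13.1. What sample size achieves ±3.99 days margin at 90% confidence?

Without FPC: n₀ = (1.645×13.1/3.99)² = 29.169. With FPC: n = n₀N/(n₀+N-1) = 28.8 → n = 29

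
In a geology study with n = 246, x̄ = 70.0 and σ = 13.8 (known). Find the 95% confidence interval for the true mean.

CI = x̄ ± z*(σ/√n) = 70.0 ± 1.96(13.8/√246) = 70.0 ± 1.72 = (68.28, 71.72)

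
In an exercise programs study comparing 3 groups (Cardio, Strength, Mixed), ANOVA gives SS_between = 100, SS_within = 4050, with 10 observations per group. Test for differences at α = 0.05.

df_between = 2, df_within = 27. F = MS_between/MS_within = 50.0/150.0 = 0.333. F_crit ≈ 3.354. Fail to reject H₀.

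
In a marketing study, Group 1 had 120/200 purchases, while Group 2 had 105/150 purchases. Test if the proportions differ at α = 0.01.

p̂₁ = 0.6, p̂₂ = 0.7, pooled p̂ = 0.643. z = -1.932. Critical: ±2.576. Fail to reject H₀.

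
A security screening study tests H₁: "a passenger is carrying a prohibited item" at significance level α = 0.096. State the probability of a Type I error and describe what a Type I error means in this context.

P(Type I error) = α = 0.096. A Type I error is rejecting H₀ when H₀ is actually true (false positive) — here, concluding that a passenger is carrying a prohibited item when in fact this is not the case. Consequence: detaining an innocent passenger — delay and inconvenience.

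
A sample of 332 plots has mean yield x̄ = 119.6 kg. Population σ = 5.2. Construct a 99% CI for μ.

CI = x̄ ± z*(σ/√n) = 119.6 ± 2.576(5.2/√332) = 119.6 ± 0.74 = (118.86, 120.34)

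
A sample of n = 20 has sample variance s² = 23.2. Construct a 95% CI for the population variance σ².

df = 19. χ²_{0.025} = 32.852, χ²_{0.975} = 8.907. CI for σ² = ((n-1)s²/χ²_{α/2}, (n-1)s²/χ²_{1-α/2}) = (19·23.2/32.852, 19·23.2/8.907) = (13.42, 49.49)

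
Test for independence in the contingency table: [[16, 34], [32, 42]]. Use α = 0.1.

χ² = 1.59. df = 1, critical = 2.706. Fail to reject H₀. No evidence of dependence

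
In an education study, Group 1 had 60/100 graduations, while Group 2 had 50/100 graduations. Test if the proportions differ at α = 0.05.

p̂₁ = 0.6, p̂₂ = 0.5, pooled p̂ = 0.55. z = 1.421. Critical: ±1.96. Fail to reject H₀.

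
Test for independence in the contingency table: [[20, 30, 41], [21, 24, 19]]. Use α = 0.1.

χ² = 4.181. df = 2, critical = 4.605. Fail to reject H₀. No evidence of dependence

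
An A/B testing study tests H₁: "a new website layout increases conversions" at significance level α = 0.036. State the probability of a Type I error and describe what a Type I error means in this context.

P(Type I error) = α = 0.036. A Type I error is rejecting H₀ when H₀ is actually true (false positive) — here, concluding that a new website layout increases conversions when in fact this is not the case. Consequence: rolling out a layout that doesn't actually help — wasted engineering effort.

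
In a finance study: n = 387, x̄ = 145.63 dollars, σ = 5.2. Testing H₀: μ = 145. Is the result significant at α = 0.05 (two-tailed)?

z = (145.63 - 145)/(5.2/√387) = 2.383. Since |z| > 1.96, significant at α = 0.05.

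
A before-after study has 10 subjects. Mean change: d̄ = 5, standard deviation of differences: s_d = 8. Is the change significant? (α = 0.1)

t = d̄/(s_d/√n) = 5/(8/√10) = 1.976. df = 9, critical t = ±1.833. Reject H₀.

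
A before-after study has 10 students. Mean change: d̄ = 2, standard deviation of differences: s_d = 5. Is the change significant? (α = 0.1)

t = d̄/(s_d/√n) = 2/(5/√10) = 1.265. df = 9, critical t = ±1.833. Fail to reject H₀.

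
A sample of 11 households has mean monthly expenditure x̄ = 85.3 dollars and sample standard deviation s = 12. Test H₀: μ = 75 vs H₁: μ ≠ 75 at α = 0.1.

t = (x̄ - μ₀)/(s/√n) = (85.3 - 75)/(12/√11) = 2.847. df = 10, critical t = ±1.812. Reject H₀.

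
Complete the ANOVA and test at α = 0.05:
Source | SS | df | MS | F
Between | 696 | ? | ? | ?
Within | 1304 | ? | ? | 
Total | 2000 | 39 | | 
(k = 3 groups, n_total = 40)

df_between = 2, df_within = 37. MS_between = 348.0, MS_within = 35.24. F = 9.874, F_crit ≈ 3.252. Reject H₀.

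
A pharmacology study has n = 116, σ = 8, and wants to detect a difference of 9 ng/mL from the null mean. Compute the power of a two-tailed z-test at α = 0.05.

SE = σ/√n = 8/√116 = 0.743. Non-centrality λ = d/SE = 9/0.743 = 12.117. Power ≈ Φ(λ - z_{α/2}) = Φ(12.117 - 1.96) = Φ(10.157) = 1.0.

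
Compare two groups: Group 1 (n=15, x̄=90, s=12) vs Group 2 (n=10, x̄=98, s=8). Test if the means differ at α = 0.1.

Pooled sp = 10.62. t = -1.846, df = 23. Critical t = ±1.714. Reject H₀.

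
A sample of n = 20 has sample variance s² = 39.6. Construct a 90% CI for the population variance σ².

df = 19. χ²_{0.05} = 30.144, χ²_{0.95} = 10.117. CI for σ² = ((n-1)s²/χ²_{α/2}, (n-1)s²/χ²_{1-α/2}) = (19·39.6/30.144, 19·39.6/10.117) = (24.96, 74.37)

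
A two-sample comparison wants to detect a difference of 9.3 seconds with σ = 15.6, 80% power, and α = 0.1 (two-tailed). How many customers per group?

n per group = 2(z_α/2 + z_β)²σ²/d² = 2×(1.645 + 0.84)²×15.6²/9.3² = 34.8 → n = 35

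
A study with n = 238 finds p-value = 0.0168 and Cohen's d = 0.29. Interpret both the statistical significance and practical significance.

Statistically significant (p = 0.0168 < 0.05). Cohen's d = 0.29 indicates a small effect size. Both statistical and practical significance should be considered.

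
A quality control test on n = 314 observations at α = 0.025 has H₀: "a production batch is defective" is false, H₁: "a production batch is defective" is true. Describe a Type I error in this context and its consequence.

Type I error: rejecting H₀ when it is true — concluding that a production batch is defective when in fact it is not. Consequence: scrapping a good batch — wasted material and cost for no reason.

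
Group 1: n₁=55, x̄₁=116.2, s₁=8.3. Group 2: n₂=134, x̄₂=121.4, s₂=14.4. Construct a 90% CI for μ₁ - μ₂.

Difference = -5.2. SE = √(8.3²/55 + 14.4²/134) = 1.673. CI = (-7.95, -2.45)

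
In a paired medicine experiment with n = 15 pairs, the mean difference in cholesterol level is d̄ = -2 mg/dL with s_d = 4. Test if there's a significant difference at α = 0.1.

t = d̄/(s_d/√n) = -2/(4/√15) = -1.936. df = 14, critical t = ±1.761. Reject H₀.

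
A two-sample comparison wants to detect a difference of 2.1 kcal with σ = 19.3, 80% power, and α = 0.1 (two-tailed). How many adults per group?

n per group = 2(z_α/2 + z_β)²σ²/d² = 2×(1.645 + 0.84)²×19.3²/2.1² = 1043.2 → n = 1044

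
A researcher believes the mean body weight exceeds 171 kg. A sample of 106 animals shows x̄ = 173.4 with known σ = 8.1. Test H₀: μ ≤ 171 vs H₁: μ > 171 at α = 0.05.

z = 3.051. Critical value: 1.645. Reject H₀.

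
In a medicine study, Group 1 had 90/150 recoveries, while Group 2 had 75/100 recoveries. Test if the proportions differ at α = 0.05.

p̂₁ = 0.6, p̂₂ = 0.75, pooled p̂ = 0.66. z = -2.453. Critical: ±1.96. Reject H₀.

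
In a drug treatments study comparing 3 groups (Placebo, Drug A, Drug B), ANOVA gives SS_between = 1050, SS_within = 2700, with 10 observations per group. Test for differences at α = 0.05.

df_between = 2, df_within = 27. F = MS_between/MS_within = 525.0/100.0 = 5.25. F_crit ≈ 3.354. Reject H₀. At least one mean differs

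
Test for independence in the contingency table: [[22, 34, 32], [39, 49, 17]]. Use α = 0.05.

χ² = 10.625. df = 2, critical = 5.991. Reject H₀. Variables are dependent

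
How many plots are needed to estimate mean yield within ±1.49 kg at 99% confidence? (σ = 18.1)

n = (z*σ/E)² = (2.576×18.1/1.49)² = 979.2 → n = 980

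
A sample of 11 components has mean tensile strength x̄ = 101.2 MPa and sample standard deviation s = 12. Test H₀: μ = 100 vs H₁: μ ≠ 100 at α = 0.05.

t = (x̄ - μ₀)/(s/√n) = (101.2 - 100)/(12/√11) = 0.332. df = 10, critical t = ±2.228. Fail to reject H₀.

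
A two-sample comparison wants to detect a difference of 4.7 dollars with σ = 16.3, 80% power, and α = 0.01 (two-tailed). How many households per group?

n per group = 2(z_α/2 + z_β)²σ²/d² = 2×(2.576 + 0.84)²×16.3²/4.7² = 280.7 → n = 281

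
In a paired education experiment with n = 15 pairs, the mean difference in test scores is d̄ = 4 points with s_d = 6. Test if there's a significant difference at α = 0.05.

t = d̄/(s_d/√n) = 4/(6/√15) = 2.582. df = 14, critical t = ±2.145. Reject H₀.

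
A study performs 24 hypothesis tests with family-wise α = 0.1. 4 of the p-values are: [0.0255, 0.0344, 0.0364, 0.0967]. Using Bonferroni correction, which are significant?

Bonferroni α = 0.1/24 = 0.00417. None of the given p-values are significant.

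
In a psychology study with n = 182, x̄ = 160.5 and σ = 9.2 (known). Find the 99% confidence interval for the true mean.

CI = x̄ ± z*(σ/√n) = 160.5 ± 2.576(9.2/√182) = 160.5 ± 1.76 = (158.74, 162.26)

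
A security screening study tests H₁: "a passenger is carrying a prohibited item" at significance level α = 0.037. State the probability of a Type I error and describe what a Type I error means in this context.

P(Type I error) = α = 0.037. A Type I error is rejecting H₀ when H₀ is actually true (false positive) — here, concluding that a passenger is carrying a prohibited item when in fact this is not the case. Consequence: detaining an innocent passenger — delay and inconvenience.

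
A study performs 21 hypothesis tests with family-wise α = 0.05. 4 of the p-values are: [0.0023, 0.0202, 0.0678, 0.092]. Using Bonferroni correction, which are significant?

Bonferroni α = 0.05/21 = 0.00238. Significant p-values: [0.0023]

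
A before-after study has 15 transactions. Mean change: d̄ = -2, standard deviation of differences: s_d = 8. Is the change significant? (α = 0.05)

t = d̄/(s_d/√n) = -2/(8/√15) = -0.968. df = 14, critical t = ±2.145. Fail to reject H₀.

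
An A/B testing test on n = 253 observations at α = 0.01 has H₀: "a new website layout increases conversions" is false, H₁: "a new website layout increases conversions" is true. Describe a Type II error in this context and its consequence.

Type II error: failing to reject H₀ when it is false — concluding that a new website layout increases conversions is not supported when in fact it is. Consequence: discarding a layout that would have improved conversions — lost revenue.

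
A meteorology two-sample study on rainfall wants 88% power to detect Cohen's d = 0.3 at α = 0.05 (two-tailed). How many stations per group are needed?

z_{α/2} = 1.96, z_β = Φ⁻¹(0.88) = 1.175. For small effect (d = 0.3): n per group = 2(z_{α/2} + z_β)²/d² = 2(1.96 + 1.175)²/0.3² = 218.4 → 219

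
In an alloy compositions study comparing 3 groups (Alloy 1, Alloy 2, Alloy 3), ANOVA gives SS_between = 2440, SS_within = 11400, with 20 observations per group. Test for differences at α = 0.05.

df_between = 2, df_within = 57. F = MS_between/MS_within = 1220.0/200.0 = 6.1. F_crit ≈ 3.159. Reject H₀. At least one mean differs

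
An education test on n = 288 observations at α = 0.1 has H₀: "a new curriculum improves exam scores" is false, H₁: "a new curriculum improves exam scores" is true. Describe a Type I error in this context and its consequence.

Type I error: rejecting H₀ when it is true — concluding that a new curriculum improves exam scores when in fact it is not. Consequence: adopting a curriculum that gives no real benefit — disruption for nothing.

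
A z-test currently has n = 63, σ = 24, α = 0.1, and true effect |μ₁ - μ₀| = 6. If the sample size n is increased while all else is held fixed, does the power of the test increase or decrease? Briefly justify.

Power increases: a larger n shrinks the standard error σ/√n, moving the sampling distribution under H₁ further from the critical value.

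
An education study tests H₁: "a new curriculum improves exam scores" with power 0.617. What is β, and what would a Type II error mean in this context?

β = 1 - power = 1 - 0.617 = 0.383. A Type II error is failing to reject H₀ when H₀ is false (false negative) — here, failing to conclude that a new curriculum improves exam scores when in fact it is true. Consequence: keeping the old curriculum when the new one would have helped students.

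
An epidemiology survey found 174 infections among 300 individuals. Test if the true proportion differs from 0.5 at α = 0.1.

p̂ = 0.58, p₀ = 0.5. z = (p̂ - p₀)/√(p₀(1-p₀)/n) = 2.771. Critical: ±1.645. Reject H₀.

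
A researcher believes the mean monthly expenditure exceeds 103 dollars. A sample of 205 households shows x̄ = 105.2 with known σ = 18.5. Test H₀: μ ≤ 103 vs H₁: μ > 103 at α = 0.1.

z = 1.703. Critical value: 1.28. Reject H₀.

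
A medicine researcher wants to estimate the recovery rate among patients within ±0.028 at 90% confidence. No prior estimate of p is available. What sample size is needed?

Conservative approach: use p = 0.5 (maximizes p(1-p) = 0.25). n = z²(0.25)/E² = 1.645²×0.25/0.028² = 862.9 → n = 863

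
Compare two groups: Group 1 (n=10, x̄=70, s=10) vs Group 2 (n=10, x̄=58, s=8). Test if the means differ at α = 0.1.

Pooled sp = 9.06. t = 2.963, df = 18. Critical t = ±1.734. Reject H₀.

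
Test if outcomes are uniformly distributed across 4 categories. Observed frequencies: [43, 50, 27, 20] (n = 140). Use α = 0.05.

Expected = 35 each. χ² = Σ(O-E)²/E = 16.514. df = 3, critical value = 7.815. Reject H₀.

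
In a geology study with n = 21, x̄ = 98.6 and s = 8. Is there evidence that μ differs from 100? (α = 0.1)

t = (x̄ - μ₀)/(s/√n) = (98.6 - 100)/(8/√21) = -0.802. df = 20, critical t = ±1.725. Fail to reject H₀.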